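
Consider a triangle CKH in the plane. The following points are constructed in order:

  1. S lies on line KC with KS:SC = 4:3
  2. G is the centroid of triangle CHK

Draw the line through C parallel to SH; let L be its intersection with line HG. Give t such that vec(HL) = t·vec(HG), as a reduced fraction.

t = -9

Work in coordinates with C = (0, 0), K = (1, 0), H = (0, 1).
1. S lies on line KC with KS:SC = 4:3 ⇒ S = (3/7, 0)
2. G is the centroid of triangle CHK ⇒ G = (1/3, 1/3)
through C parallel to SH: direction (-3/7, 1); meets HG at L = (-3, 7)
L = H + t·(G−H) with t = -9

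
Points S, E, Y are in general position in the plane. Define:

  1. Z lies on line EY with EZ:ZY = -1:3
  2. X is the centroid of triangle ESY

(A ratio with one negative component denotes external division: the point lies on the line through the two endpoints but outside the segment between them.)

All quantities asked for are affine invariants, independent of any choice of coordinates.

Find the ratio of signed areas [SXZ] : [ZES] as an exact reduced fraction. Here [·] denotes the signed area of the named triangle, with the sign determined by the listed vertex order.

Assign S = (0, 0), E = (1, 0), Y = (0, 1) — the answer is frame-independent, so this choice is without loss of generality.
1. Z lies on line EY with EZ:ZY = -1:3 ⇒ Z = (3/2, -1/2)
2. X is the centroid of triangle ESY ⇒ X = (1/3, 1/3)
2·[SXZ] = -2/3, 2·[ZES] = 1/2
[SXZ]:[ZES] = -2/3:1/2 = -4/3

[SXZ]:[ZES] = -4/3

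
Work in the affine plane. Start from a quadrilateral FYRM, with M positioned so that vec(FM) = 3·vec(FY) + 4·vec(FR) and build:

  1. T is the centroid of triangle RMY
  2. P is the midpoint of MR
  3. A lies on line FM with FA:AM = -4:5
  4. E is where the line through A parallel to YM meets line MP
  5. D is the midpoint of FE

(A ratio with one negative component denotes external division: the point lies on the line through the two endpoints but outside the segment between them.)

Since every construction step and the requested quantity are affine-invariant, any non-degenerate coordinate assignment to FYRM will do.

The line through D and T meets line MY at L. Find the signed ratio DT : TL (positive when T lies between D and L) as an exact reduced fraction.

DT:TL = 5

Set F = (0, 0), Y = (1, 0), R = (0, 1), M = (3, 4); any affine frame gives the same invariant.
1. T is the centroid of triangle RMY ⇒ T = (4/3, 5/3)
2. P is the midpoint of MR ⇒ P = (3/2, 5/2)
3. A lies on line FM with FA:AM = -4:5 ⇒ A = (-12, -16)
4. E is where the line through A parallel to YM meets line MP ⇒ E = (-7, -6)
5. D is the midpoint of FE ⇒ D = (-7/2, -3)
line DT meets MY at L = (23/10, 13/5)
T = D + t·(L−D) with t = 5/6, so DT:TL = 5/6:1/6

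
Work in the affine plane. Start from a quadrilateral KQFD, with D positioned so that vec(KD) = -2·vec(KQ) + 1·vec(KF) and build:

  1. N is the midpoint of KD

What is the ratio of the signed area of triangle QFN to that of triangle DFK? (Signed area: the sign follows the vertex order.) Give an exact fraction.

Work in coordinates with K = (0, 0), Q = (1, 0), F = (0, 1), D = (-2, 1).
1. N is the midpoint of KD ⇒ N = (-1, 1/2)
2·[QFN] = 3/2, 2·[DFK] = -2
[QFN]:[DFK] = 3/2:-2 = -3/4

[QFN]:[DFK] = -3/4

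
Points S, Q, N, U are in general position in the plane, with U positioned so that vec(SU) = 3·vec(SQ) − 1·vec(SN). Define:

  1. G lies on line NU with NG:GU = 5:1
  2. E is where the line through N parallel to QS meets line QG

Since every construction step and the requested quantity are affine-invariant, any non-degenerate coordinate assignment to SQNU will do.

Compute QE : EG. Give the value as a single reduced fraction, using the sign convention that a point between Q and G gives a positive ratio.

QE:EG = -3/5

Assign S = (0, 0), Q = (1, 0), N = (0, 1), U = (3, -1) — the answer is frame-independent, so this choice is without loss of generality.
1. G lies on line NU with NG:GU = 5:1 ⇒ G = (5/2, -2/3)
2. E is where the line through N parallel to QS meets line QG ⇒ E = (-5/4, 1)
E = Q + t·(G−Q) with t = -3/2, so QE:EG = t:(1−t) = -3/2:5/2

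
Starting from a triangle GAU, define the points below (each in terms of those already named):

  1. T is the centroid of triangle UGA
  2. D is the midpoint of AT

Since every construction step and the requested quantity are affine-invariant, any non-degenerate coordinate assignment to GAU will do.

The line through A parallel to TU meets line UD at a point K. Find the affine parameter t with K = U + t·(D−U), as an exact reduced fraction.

Assign G = (0, 0), A = (1, 0), U = (0, 1) — the answer is frame-independent, so this choice is without loss of generality.
1. T is the centroid of triangle UGA ⇒ T = (1/3, 1/3)
2. D is the midpoint of AT ⇒ D = (2/3, 1/6)
through A parallel to TU: direction (-1/3, 2/3); meets UD at K = (4/3, -2/3)
K = U + t·(D−U) with t = 2

t = 2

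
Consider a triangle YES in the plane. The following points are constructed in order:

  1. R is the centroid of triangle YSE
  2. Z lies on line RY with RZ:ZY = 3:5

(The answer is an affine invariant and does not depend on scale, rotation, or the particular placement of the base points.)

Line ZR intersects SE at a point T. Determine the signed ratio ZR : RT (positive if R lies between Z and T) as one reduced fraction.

ZR:RT = 3/4

Set Y = (0, 0), E = (1, 0), S = (0, 1); any affine frame gives the same invariant.
1. R is the centroid of triangle YSE ⇒ R = (1/3, 1/3)
2. Z lies on line RY with RZ:ZY = 3:5 ⇒ Z = (5/24, 5/24)
line ZR meets SE at T = (1/2, 1/2)
R = Z + t·(T−Z) with t = 3/7, so ZR:RT = 3/7:4/7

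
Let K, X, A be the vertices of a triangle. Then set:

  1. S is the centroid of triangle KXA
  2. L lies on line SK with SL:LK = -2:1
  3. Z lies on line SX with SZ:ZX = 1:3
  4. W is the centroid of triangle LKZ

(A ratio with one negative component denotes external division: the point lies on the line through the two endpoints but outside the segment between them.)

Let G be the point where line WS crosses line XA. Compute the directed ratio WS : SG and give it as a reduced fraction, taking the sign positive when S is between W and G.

Set K = (0, 0), X = (1, 0), A = (0, 1); any affine frame gives the same invariant.
1. S is the centroid of triangle KXA ⇒ S = (1/3, 1/3)
2. L lies on line SK with SL:LK = -2:1 ⇒ L = (-1/3, -1/3)
3. Z lies on line SX with SZ:ZX = 1:3 ⇒ Z = (1/2, 1/4)
4. W is the centroid of triangle LKZ ⇒ W = (1/18, -1/36)
line WS meets XA at G = (11/23, 12/23)
S = W + t·(G−W) with t = 23/35, so WS:SG = 23/35:12/35

WS:SG = 23/12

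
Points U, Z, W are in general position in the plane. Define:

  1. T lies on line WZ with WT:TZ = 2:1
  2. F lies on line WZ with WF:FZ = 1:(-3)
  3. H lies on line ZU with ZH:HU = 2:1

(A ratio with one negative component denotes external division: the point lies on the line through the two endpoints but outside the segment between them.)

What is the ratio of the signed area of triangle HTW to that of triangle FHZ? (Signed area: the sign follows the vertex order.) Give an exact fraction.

[HTW]:[FHZ] = 4/9

Set U = (0, 0), Z = (1, 0), W = (0, 1); any affine frame gives the same invariant.
1. T lies on line WZ with WT:TZ = 2:1 ⇒ T = (2/3, 1/3)
2. F lies on line WZ with WF:FZ = 1:(-3) ⇒ F = (-1/2, 3/2)
3. H lies on line ZU with ZH:HU = 2:1 ⇒ H = (1/3, 0)
2·[HTW] = 4/9, 2·[FHZ] = 1
[HTW]:[FHZ] = 4/9:1 = 4/9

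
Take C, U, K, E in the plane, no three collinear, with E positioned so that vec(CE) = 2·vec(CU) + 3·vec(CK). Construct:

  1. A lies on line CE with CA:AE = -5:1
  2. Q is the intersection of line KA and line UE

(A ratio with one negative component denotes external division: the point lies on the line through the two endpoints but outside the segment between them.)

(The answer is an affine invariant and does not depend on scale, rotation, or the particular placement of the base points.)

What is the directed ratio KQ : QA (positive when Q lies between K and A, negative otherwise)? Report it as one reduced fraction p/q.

Assign C = (0, 0), U = (1, 0), K = (0, 1), E = (2, 3) — the answer is frame-independent, so this choice is without loss of generality.
1. A lies on line CE with CA:AE = -5:1 ⇒ A = (5/2, 15/4)
2. Q is the intersection of line KA and line UE ⇒ Q = (40/19, 63/19)
Q = K + t·(A−K) with t = 16/19, so KQ:QA = t:(1−t) = 16/19:3/19

KQ:QA = 16/3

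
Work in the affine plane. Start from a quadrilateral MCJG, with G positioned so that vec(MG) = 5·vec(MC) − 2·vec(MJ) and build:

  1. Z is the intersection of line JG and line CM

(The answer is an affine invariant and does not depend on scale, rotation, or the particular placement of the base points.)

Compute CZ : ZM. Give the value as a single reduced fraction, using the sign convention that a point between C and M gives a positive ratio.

Assign M = (0, 0), C = (1, 0), J = (0, 1), G = (5, -2) — the answer is frame-independent, so this choice is without loss of generality.
1. Z is the intersection of line JG and line CM ⇒ Z = (5/3, 0)
Z = C + t·(M−C) with t = -2/3, so CZ:ZM = t:(1−t) = -2/3:5/3

CZ:ZM = -2/5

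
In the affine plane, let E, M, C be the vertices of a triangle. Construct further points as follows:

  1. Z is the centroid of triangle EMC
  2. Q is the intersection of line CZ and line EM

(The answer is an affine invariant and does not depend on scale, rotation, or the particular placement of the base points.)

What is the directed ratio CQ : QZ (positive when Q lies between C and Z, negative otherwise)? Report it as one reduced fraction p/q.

CQ:QZ = -3

Work in coordinates with E = (0, 0), M = (1, 0), C = (0, 1).
1. Z is the centroid of triangle EMC ⇒ Z = (1/3, 1/3)
2. Q is the intersection of line CZ and line EM ⇒ Q = (1/2, 0)
Q = C + t·(Z−C) with t = 3/2, so CQ:QZ = t:(1−t) = 3/2:-1/2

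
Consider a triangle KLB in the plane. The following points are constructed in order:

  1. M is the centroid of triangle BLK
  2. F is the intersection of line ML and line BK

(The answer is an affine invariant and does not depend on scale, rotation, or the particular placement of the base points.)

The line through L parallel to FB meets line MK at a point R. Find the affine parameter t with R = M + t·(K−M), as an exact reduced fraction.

t = -2

Assign K = (0, 0), L = (1, 0), B = (0, 1) — the answer is frame-independent, so this choice is without loss of generality.
1. M is the centroid of triangle BLK ⇒ M = (1/3, 1/3)
2. F is the intersection of line ML and line BK ⇒ F = (0, 1/2)
through L parallel to FB: direction (0, 1/2); meets MK at R = (1, 1)
R = M + t·(K−M) with t = -2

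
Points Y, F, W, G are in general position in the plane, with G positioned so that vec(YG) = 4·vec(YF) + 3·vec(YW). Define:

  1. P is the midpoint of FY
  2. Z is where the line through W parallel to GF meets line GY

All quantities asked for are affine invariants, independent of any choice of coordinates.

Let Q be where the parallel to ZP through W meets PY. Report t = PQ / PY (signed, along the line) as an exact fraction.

t = 4

Assign Y = (0, 0), F = (1, 0), W = (0, 1), G = (4, 3) — the answer is frame-independent, so this choice is without loss of generality.
1. P is the midpoint of FY ⇒ P = (1/2, 0)
2. Z is where the line through W parallel to GF meets line GY ⇒ Z = (-4, -3)
through W parallel to ZP: direction (9/2, 3); meets PY at Q = (-3/2, 0)
Q = P + t·(Y−P) with t = 4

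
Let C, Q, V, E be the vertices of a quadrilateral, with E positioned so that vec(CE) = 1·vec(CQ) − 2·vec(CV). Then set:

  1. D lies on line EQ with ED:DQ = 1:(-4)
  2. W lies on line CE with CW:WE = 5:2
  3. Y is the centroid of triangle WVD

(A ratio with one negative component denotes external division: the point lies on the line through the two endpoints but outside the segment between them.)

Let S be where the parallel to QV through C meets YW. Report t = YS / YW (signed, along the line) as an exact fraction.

Set C = (0, 0), Q = (1, 0), V = (0, 1), E = (1, -2); any affine frame gives the same invariant.
1. D lies on line EQ with ED:DQ = 1:(-4) ⇒ D = (1, -8/3)
2. W lies on line CE with CW:WE = 5:2 ⇒ W = (5/7, -10/7)
3. Y is the centroid of triangle WVD ⇒ Y = (4/7, -65/63)
through C parallel to QV: direction (-1, 1); meets YW at S = (5/16, -5/16)
S = Y + t·(W−Y) with t = -29/16

t = -29/16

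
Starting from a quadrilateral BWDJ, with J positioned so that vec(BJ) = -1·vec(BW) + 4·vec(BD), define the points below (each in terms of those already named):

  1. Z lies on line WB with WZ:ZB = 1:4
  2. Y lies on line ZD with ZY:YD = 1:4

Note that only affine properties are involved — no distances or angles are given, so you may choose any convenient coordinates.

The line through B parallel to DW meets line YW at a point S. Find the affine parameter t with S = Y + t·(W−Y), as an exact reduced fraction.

t = -21/4

Assign B = (0, 0), W = (1, 0), D = (0, 1), J = (-1, 4) — the answer is frame-independent, so this choice is without loss of generality.
1. Z lies on line WB with WZ:ZB = 1:4 ⇒ Z = (4/5, 0)
2. Y lies on line ZD with ZY:YD = 1:4 ⇒ Y = (16/25, 1/5)
through B parallel to DW: direction (1, -1); meets YW at S = (-5/4, 5/4)
S = Y + t·(W−Y) with t = -21/4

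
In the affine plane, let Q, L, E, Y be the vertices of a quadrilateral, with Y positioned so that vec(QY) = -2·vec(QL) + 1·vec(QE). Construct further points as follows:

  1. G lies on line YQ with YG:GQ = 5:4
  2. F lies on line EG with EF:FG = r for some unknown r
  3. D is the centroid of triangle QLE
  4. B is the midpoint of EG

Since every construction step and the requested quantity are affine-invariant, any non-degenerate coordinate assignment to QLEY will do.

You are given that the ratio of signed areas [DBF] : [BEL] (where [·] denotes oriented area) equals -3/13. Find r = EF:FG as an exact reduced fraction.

Assign Q = (0, 0), L = (1, 0), E = (0, 1), Y = (-2, 1) — the answer is frame-independent, so this choice is without loss of generality.
1. G lies on line YQ with YG:GQ = 5:4 ⇒ G = (-8/9, 4/9)
2. With EF:FG = r, write λ = r/(r+1) so F = E + λ·(G−E); F is affine-linear in λ
3. D is the centroid of triangle QLE ⇒ D = (1/3, 1/3)
4. B is the midpoint of EG ⇒ B = (-4/9, 13/18)
Every point depending on F is an affine combination of F and λ-independent points, so each such coordinate is linear in λ; the λ² term in each signed area is a multiple of (G−E)×(G−E) = 0, so 2·[DBF] and 2·[BEL] are each linear in λ. Evaluating at λ=0 and λ=1:
  2·[DBF] = 7/9·λ − 7/18,   2·[BEL] = -13/18
So [DBF]:[BEL] = (7/9·λ − 7/18) / (-13/18). Setting this equal to -3/13:
  7/9·λ − 7/18 = -3/13·(-13/18)  ⇒  λ = 5/7
Then r = λ/(1−λ) = (5/7)/(2/7) = 5/2. Check: with r = 5/2, F = (-40/63, 38/63) and [DBF]:[BEL] = -3/13 as required.

r = 5/2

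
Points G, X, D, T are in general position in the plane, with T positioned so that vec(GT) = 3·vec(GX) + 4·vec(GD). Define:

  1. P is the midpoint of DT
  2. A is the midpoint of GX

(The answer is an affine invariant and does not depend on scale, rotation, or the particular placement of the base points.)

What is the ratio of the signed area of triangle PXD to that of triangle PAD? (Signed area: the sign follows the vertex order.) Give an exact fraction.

[PXD]:[PAD] = 4/3

Assign G = (0, 0), X = (1, 0), D = (0, 1), T = (3, 4) — the answer is frame-independent, so this choice is without loss of generality.
1. P is the midpoint of DT ⇒ P = (3/2, 5/2)
2. A is the midpoint of GX ⇒ A = (1/2, 0)
2·[PXD] = -3, 2·[PAD] = -9/4
[PXD]:[PAD] = -3:-9/4 = 4/3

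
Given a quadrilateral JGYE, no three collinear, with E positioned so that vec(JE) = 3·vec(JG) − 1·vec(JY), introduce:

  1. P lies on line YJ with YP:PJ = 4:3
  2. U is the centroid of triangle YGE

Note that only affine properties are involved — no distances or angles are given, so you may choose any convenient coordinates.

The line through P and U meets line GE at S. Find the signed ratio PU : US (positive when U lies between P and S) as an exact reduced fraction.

Choose coordinates J = (0, 0), G = (1, 0), Y = (0, 1), E = (3, -1).
1. P lies on line YJ with YP:PJ = 4:3 ⇒ P = (0, 3/7)
2. U is the centroid of triangle YGE ⇒ U = (4/3, 0)
line PU meets GE at S = (2/5, 3/10)
U = P + t·(S−P) with t = 10/3, so PU:US = 10/3:-7/3

PU:US = -10/7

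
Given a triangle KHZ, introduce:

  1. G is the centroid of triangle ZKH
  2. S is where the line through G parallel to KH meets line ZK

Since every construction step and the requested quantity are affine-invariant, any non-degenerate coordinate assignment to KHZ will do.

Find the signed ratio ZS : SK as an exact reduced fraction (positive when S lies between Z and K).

ZS:SK = 2

Choose coordinates K = (0, 0), H = (1, 0), Z = (0, 1).
1. G is the centroid of triangle ZKH ⇒ G = (1/3, 1/3)
2. S is where the line through G parallel to KH meets line ZK ⇒ S = (0, 1/3)
S = Z + t·(K−Z) with t = 2/3, so ZS:SK = t:(1−t) = 2/3:1/3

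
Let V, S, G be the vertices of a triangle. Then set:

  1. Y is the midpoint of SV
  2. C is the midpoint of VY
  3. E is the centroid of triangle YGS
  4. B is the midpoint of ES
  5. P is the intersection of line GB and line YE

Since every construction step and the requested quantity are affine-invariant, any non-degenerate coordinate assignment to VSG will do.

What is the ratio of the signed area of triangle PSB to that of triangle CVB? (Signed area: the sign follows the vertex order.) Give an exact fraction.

Choose coordinates V = (0, 0), S = (1, 0), G = (0, 1).
1. Y is the midpoint of SV ⇒ Y = (1/2, 0)
2. C is the midpoint of VY ⇒ C = (1/4, 0)
3. E is the centroid of triangle YGS ⇒ E = (1/2, 1/3)
4. B is the midpoint of ES ⇒ B = (3/4, 1/6)
5. P is the intersection of line GB and line YE ⇒ P = (1/2, 4/9)
2·[PSB] = -1/36, 2·[CVB] = -1/24
[PSB]:[CVB] = -1/36:-1/24 = 2/3

[PSB]:[CVB] = 2/3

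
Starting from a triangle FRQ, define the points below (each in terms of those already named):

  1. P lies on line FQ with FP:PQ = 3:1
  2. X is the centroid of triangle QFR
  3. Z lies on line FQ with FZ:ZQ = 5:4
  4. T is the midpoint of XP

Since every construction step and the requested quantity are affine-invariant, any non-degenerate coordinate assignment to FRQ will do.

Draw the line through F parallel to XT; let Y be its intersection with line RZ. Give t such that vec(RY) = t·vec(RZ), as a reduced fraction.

Assign F = (0, 0), R = (1, 0), Q = (0, 1) — the answer is frame-independent, so this choice is without loss of generality.
1. P lies on line FQ with FP:PQ = 3:1 ⇒ P = (0, 3/4)
2. X is the centroid of triangle QFR ⇒ X = (1/3, 1/3)
3. Z lies on line FQ with FZ:ZQ = 5:4 ⇒ Z = (0, 5/9)
4. T is the midpoint of XP ⇒ T = (1/6, 13/24)
through F parallel to XT: direction (-1/6, 5/24); meets RZ at Y = (-4/5, 1)
Y = R + t·(Z−R) with t = 9/5

t = 9/5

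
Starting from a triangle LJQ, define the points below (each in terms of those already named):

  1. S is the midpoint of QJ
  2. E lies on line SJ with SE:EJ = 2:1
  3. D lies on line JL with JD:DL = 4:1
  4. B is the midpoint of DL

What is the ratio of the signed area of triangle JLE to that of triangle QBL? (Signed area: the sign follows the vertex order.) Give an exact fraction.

[JLE]:[QBL] = 5/3

Set L = (0, 0), J = (1, 0), Q = (0, 1); any affine frame gives the same invariant.
1. S is the midpoint of QJ ⇒ S = (1/2, 1/2)
2. E lies on line SJ with SE:EJ = 2:1 ⇒ E = (5/6, 1/6)
3. D lies on line JL with JD:DL = 4:1 ⇒ D = (1/5, 0)
4. B is the midpoint of DL ⇒ B = (1/10, 0)
2·[JLE] = -1/6, 2·[QBL] = -1/10
[JLE]:[QBL] = -1/6:-1/10 = 5/3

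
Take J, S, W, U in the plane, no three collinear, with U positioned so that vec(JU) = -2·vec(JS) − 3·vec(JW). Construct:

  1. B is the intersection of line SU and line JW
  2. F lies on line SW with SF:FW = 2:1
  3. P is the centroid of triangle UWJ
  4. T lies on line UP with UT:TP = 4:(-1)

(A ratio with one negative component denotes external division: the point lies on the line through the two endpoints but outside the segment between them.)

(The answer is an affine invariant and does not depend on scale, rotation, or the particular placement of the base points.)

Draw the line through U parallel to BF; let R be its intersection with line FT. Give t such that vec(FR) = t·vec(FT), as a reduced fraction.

Choose coordinates J = (0, 0), S = (1, 0), W = (0, 1), U = (-2, -3).
1. B is the intersection of line SU and line JW ⇒ B = (0, -1)
2. F lies on line SW with SF:FW = 2:1 ⇒ F = (1/3, 2/3)
3. P is the centroid of triangle UWJ ⇒ P = (-2/3, -2/3)
4. T lies on line UP with UT:TP = 4:(-1) ⇒ T = (-2/9, 1/9)
through U parallel to BF: direction (1/3, 5/3); meets FT at R = (-5/3, -4/3)
R = F + t·(T−F) with t = 18/5

t = 18/5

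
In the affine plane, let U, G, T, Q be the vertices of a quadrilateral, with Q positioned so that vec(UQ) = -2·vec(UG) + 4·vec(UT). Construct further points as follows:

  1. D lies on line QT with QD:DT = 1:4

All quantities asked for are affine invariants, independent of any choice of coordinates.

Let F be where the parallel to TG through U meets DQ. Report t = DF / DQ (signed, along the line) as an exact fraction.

Choose coordinates U = (0, 0), G = (1, 0), T = (0, 1), Q = (-2, 4).
1. D lies on line QT with QD:DT = 1:4 ⇒ D = (-8/5, 17/5)
through U parallel to TG: direction (1, -1); meets DQ at F = (2, -2)
F = D + t·(Q−D) with t = -9

t = -9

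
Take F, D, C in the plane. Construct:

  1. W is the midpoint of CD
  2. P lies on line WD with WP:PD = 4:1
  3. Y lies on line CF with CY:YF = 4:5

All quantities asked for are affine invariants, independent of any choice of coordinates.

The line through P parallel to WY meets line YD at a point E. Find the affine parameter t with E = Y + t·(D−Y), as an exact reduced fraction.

t = 4/5

Work in coordinates with F = (0, 0), D = (1, 0), C = (0, 1).
1. W is the midpoint of CD ⇒ W = (1/2, 1/2)
2. P lies on line WD with WP:PD = 4:1 ⇒ P = (9/10, 1/10)
3. Y lies on line CF with CY:YF = 4:5 ⇒ Y = (0, 5/9)
through P parallel to WY: direction (-1/2, 1/18); meets YD at E = (4/5, 1/9)
E = Y + t·(D−Y) with t = 4/5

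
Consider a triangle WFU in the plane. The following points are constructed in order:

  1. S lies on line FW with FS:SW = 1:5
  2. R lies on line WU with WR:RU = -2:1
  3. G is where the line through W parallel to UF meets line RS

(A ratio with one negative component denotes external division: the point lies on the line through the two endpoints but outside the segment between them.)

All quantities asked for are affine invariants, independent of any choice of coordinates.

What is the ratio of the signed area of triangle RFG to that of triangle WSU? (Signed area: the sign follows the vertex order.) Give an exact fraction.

Set W = (0, 0), F = (1, 0), U = (0, 1); any affine frame gives the same invariant.
1. S lies on line FW with FS:SW = 1:5 ⇒ S = (5/6, 0)
2. R lies on line WU with WR:RU = -2:1 ⇒ R = (0, 2)
3. G is where the line through W parallel to UF meets line RS ⇒ G = (10/7, -10/7)
2·[RFG] = -4/7, 2·[WSU] = 5/6
[RFG]:[WSU] = -4/7:5/6 = -24/35

[RFG]:[WSU] = -24/35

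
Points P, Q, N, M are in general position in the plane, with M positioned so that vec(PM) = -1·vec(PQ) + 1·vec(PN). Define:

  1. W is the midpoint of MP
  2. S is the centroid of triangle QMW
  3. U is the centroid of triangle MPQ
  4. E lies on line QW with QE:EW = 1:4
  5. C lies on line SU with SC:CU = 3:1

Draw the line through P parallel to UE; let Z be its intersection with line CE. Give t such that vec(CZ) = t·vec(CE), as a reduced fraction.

t = 13

Set P = (0, 0), Q = (1, 0), N = (0, 1), M = (-1, 1); any affine frame gives the same invariant.
1. W is the midpoint of MP ⇒ W = (-1/2, 1/2)
2. S is the centroid of triangle QMW ⇒ S = (-1/6, 1/2)
3. U is the centroid of triangle MPQ ⇒ U = (0, 1/3)
4. E lies on line QW with QE:EW = 1:4 ⇒ E = (7/10, 1/10)
5. C lies on line SU with SC:CU = 3:1 ⇒ C = (-1/24, 3/8)
through P parallel to UE: direction (7/10, -7/30); meets CE at Z = (48/5, -16/5)
Z = C + t·(E−C) with t = 13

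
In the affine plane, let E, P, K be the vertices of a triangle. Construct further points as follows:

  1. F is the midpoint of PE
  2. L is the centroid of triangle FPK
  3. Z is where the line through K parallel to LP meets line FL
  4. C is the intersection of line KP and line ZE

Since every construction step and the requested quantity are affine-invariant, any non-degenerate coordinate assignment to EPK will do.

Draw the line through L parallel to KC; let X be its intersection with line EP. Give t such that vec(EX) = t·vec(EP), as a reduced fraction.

t = 5/6

Set E = (0, 0), P = (1, 0), K = (0, 1); any affine frame gives the same invariant.
1. F is the midpoint of PE ⇒ F = (1/2, 0)
2. L is the centroid of triangle FPK ⇒ L = (1/2, 1/3)
3. Z is where the line through K parallel to LP meets line FL ⇒ Z = (1/2, 2/3)
4. C is the intersection of line KP and line ZE ⇒ C = (3/7, 4/7)
through L parallel to KC: direction (3/7, -3/7); meets EP at X = (5/6, 0)
X = E + t·(P−E) with t = 5/6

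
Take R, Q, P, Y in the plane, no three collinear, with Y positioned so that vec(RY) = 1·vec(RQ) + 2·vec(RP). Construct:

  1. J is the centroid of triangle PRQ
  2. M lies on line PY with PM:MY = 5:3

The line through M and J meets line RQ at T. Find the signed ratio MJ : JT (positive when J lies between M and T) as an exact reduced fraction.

Choose coordinates R = (0, 0), Q = (1, 0), P = (0, 1), Y = (1, 2).
1. J is the centroid of triangle PRQ ⇒ J = (1/3, 1/3)
2. M lies on line PY with PM:MY = 5:3 ⇒ M = (5/8, 13/8)
line MJ meets RQ at T = (8/31, 0)
J = M + t·(T−M) with t = 31/39, so MJ:JT = 31/39:8/39

MJ:JT = 31/8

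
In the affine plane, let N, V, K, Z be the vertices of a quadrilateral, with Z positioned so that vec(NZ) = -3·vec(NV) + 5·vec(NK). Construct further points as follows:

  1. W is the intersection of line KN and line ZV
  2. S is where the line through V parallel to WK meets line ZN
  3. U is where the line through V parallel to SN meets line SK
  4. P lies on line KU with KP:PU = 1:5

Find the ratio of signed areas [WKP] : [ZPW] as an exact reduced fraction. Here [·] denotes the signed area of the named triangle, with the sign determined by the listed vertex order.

Set N = (0, 0), V = (1, 0), K = (0, 1), Z = (-3, 5); any affine frame gives the same invariant.
1. W is the intersection of line KN and line ZV ⇒ W = (0, 5/4)
2. S is where the line through V parallel to WK meets line ZN ⇒ S = (1, -5/3)
3. U is where the line through V parallel to SN meets line SK ⇒ U = (-2/3, 25/9)
4. P lies on line KU with KP:PU = 1:5 ⇒ P = (-1/9, 35/27)
2·[WKP] = -1/36, 2·[ZPW] = 5/18
[WKP]:[ZPW] = -1/36:5/18 = -1/10

[WKP]:[ZPW] = -1/10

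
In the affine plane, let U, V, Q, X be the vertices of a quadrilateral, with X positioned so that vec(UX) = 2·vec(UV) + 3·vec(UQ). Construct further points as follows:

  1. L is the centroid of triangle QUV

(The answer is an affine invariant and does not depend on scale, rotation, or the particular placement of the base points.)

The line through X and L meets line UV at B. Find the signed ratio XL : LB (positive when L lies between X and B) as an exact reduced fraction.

XL:LB = 8

Assign U = (0, 0), V = (1, 0), Q = (0, 1), X = (2, 3) — the answer is frame-independent, so this choice is without loss of generality.
1. L is the centroid of triangle QUV ⇒ L = (1/3, 1/3)
line XL meets UV at B = (1/8, 0)
L = X + t·(B−X) with t = 8/9, so XL:LB = 8/9:1/9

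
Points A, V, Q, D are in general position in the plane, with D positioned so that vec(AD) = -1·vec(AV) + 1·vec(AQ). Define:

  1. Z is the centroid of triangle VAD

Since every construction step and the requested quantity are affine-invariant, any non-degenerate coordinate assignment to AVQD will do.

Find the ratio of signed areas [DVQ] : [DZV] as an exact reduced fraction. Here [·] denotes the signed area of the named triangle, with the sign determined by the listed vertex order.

Set A = (0, 0), V = (1, 0), Q = (0, 1), D = (-1, 1); any affine frame gives the same invariant.
1. Z is the centroid of triangle VAD ⇒ Z = (0, 1/3)
2·[DVQ] = 1, 2·[DZV] = 1/3
[DVQ]:[DZV] = 1:1/3 = 3

[DVQ]:[DZV] = 3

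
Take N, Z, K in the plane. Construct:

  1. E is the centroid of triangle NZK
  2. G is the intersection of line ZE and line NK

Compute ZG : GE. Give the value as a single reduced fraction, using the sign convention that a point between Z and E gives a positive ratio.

ZG:GE = -3

Assign N = (0, 0), Z = (1, 0), K = (0, 1) — the answer is frame-independent, so this choice is without loss of generality.
1. E is the centroid of triangle NZK ⇒ E = (1/3, 1/3)
2. G is the intersection of line ZE and line NK ⇒ G = (0, 1/2)
G = Z + t·(E−Z) with t = 3/2, so ZG:GE = t:(1−t) = 3/2:-1/2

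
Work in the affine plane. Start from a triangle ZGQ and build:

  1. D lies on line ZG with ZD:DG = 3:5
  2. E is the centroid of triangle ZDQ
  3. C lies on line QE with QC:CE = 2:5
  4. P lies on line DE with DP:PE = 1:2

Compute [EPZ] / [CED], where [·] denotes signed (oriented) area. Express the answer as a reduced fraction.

[EPZ]:[CED] = -14/15

Choose coordinates Z = (0, 0), G = (1, 0), Q = (0, 1).
1. D lies on line ZG with ZD:DG = 3:5 ⇒ D = (3/8, 0)
2. E is the centroid of triangle ZDQ ⇒ E = (1/8, 1/3)
3. C lies on line QE with QC:CE = 2:5 ⇒ C = (1/28, 17/21)
4. P lies on line DE with DP:PE = 1:2 ⇒ P = (7/24, 1/9)
2·[EPZ] = -1/12, 2·[CED] = 5/56
[EPZ]:[CED] = -1/12:5/56 = -14/15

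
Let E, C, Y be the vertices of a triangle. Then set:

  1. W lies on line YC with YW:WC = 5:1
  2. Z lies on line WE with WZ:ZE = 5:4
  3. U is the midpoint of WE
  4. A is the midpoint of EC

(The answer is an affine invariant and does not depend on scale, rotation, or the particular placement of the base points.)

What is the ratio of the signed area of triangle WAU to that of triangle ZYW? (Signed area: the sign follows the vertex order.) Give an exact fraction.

[WAU]:[ZYW] = 9/100

Set E = (0, 0), C = (1, 0), Y = (0, 1); any affine frame gives the same invariant.
1. W lies on line YC with YW:WC = 5:1 ⇒ W = (5/6, 1/6)
2. Z lies on line WE with WZ:ZE = 5:4 ⇒ Z = (10/27, 2/27)
3. U is the midpoint of WE ⇒ U = (5/12, 1/12)
4. A is the midpoint of EC ⇒ A = (1/2, 0)
2·[WAU] = -1/24, 2·[ZYW] = -25/54
[WAU]:[ZYW] = -1/24:-25/54 = 9/100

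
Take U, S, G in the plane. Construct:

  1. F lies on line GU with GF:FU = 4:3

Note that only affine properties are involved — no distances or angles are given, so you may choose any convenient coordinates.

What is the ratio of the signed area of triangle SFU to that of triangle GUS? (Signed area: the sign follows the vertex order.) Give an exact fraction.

Choose coordinates U = (0, 0), S = (1, 0), G = (0, 1).
1. F lies on line GU with GF:FU = 4:3 ⇒ F = (0, 3/7)
2·[SFU] = 3/7, 2·[GUS] = 1
[SFU]:[GUS] = 3/7:1 = 3/7

[SFU]:[GUS] = 3/7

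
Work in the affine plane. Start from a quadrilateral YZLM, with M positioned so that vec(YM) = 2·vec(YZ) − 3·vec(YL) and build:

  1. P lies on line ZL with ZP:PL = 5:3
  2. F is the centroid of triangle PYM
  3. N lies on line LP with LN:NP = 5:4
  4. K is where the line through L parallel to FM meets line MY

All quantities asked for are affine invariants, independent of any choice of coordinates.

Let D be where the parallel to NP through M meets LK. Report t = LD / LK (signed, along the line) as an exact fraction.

t = 19/24

Assign Y = (0, 0), Z = (1, 0), L = (0, 1), M = (2, -3) — the answer is frame-independent, so this choice is without loss of generality.
1. P lies on line ZL with ZP:PL = 5:3 ⇒ P = (3/8, 5/8)
2. F is the centroid of triangle PYM ⇒ F = (19/24, -19/24)
3. N lies on line LP with LN:NP = 5:4 ⇒ N = (5/24, 19/24)
4. K is where the line through L parallel to FM meets line MY ⇒ K = (58/19, -87/19)
through M parallel to NP: direction (1/6, -1/6); meets LK at D = (29/12, -41/12)
D = L + t·(K−L) with t = 19/24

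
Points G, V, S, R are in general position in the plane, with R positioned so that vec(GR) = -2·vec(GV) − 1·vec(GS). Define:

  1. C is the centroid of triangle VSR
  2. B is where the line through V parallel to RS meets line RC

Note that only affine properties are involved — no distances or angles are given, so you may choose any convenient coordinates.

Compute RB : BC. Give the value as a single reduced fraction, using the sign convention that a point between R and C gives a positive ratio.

Choose coordinates G = (0, 0), V = (1, 0), S = (0, 1), R = (-2, -1).
1. C is the centroid of triangle VSR ⇒ C = (-1/3, 0)
2. B is where the line through V parallel to RS meets line RC ⇒ B = (3, 2)
B = R + t·(C−R) with t = 3, so RB:BC = t:(1−t) = 3:-2

RB:BC = -3/2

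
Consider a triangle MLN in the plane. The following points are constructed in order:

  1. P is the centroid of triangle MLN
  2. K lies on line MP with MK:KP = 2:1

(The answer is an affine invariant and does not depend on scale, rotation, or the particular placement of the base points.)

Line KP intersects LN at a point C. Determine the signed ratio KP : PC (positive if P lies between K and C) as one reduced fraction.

Assign M = (0, 0), L = (1, 0), N = (0, 1) — the answer is frame-independent, so this choice is without loss of generality.
1. P is the centroid of triangle MLN ⇒ P = (1/3, 1/3)
2. K lies on line MP with MK:KP = 2:1 ⇒ K = (2/9, 2/9)
line KP meets LN at C = (1/2, 1/2)
P = K + t·(C−K) with t = 2/5, so KP:PC = 2/5:3/5

KP:PC = 2/3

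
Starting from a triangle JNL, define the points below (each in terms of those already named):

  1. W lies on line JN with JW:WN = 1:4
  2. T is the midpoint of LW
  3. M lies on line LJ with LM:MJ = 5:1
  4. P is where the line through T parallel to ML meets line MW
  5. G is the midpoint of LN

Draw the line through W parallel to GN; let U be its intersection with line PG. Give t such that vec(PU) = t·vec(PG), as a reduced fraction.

Work in coordinates with J = (0, 0), N = (1, 0), L = (0, 1).
1. W lies on line JN with JW:WN = 1:4 ⇒ W = (1/5, 0)
2. T is the midpoint of LW ⇒ T = (1/10, 1/2)
3. M lies on line LJ with LM:MJ = 5:1 ⇒ M = (0, 1/6)
4. P is where the line through T parallel to ML meets line MW ⇒ P = (1/10, 1/12)
5. G is the midpoint of LN ⇒ G = (1/2, 1/2)
through W parallel to GN: direction (1/2, -1/2); meets PG at U = (53/490, 9/98)
U = P + t·(G−P) with t = 1/49

t = 1/49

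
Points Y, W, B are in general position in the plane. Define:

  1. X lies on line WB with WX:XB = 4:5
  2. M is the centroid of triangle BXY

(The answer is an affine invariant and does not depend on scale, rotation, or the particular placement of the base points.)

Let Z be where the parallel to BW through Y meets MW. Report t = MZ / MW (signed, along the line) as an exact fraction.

Choose coordinates Y = (0, 0), W = (1, 0), B = (0, 1).
1. X lies on line WB with WX:XB = 4:5 ⇒ X = (5/9, 4/9)
2. M is the centroid of triangle BXY ⇒ M = (5/27, 13/27)
through Y parallel to BW: direction (1, -1); meets MW at Z = (-13/9, 13/9)
Z = M + t·(W−M) with t = -2

t = -2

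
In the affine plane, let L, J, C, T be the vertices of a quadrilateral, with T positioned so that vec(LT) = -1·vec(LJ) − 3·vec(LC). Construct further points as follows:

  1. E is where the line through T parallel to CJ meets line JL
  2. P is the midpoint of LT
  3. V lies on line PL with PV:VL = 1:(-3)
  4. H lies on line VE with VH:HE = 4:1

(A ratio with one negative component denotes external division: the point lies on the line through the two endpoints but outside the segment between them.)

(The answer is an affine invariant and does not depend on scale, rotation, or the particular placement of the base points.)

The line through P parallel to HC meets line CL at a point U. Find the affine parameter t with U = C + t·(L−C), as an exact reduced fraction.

Work in coordinates with L = (0, 0), J = (1, 0), C = (0, 1), T = (-1, -3).
1. E is where the line through T parallel to CJ meets line JL ⇒ E = (-4, 0)
2. P is the midpoint of LT ⇒ P = (-1/2, -3/2)
3. V lies on line PL with PV:VL = 1:(-3) ⇒ V = (-3/4, -9/4)
4. H lies on line VE with VH:HE = 4:1 ⇒ H = (-67/20, -9/20)
through P parallel to HC: direction (67/20, 29/20); meets CL at U = (0, -86/67)
U = C + t·(L−C) with t = 153/67

t = 153/67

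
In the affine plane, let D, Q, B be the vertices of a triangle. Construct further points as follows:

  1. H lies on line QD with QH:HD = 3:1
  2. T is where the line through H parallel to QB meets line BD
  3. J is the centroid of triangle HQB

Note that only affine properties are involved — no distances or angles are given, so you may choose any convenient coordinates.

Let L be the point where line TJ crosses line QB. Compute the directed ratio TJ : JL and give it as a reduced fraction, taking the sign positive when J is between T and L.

TJ:JL = 2

Choose coordinates D = (0, 0), Q = (1, 0), B = (0, 1).
1. H lies on line QD with QH:HD = 3:1 ⇒ H = (1/4, 0)
2. T is where the line through H parallel to QB meets line BD ⇒ T = (0, 1/4)
3. J is the centroid of triangle HQB ⇒ J = (5/12, 1/3)
line TJ meets QB at L = (5/8, 3/8)
J = T + t·(L−T) with t = 2/3, so TJ:JL = 2/3:1/3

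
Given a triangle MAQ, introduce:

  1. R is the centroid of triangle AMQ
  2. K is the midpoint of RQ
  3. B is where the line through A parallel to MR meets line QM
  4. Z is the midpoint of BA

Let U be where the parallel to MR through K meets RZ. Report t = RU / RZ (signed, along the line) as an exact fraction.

t = -1/2

Choose coordinates M = (0, 0), A = (1, 0), Q = (0, 1).
1. R is the centroid of triangle AMQ ⇒ R = (1/3, 1/3)
2. K is the midpoint of RQ ⇒ K = (1/6, 2/3)
3. B is where the line through A parallel to MR meets line QM ⇒ B = (0, -1)
4. Z is the midpoint of BA ⇒ Z = (1/2, -1/2)
through K parallel to MR: direction (1/3, 1/3); meets RZ at U = (1/4, 3/4)
U = R + t·(Z−R) with t = -1/2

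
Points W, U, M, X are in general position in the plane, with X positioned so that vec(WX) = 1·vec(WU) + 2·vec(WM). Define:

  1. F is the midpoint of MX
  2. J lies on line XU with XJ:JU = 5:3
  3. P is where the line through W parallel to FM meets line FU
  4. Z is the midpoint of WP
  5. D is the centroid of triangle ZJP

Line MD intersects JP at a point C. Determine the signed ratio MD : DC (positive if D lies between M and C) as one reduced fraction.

Assign W = (0, 0), U = (1, 0), M = (0, 1), X = (1, 2) — the answer is frame-independent, so this choice is without loss of generality.
1. F is the midpoint of MX ⇒ F = (1/2, 3/2)
2. J lies on line XU with XJ:JU = 5:3 ⇒ J = (1, 3/4)
3. P is where the line through W parallel to FM meets line FU ⇒ P = (3/4, 3/4)
4. Z is the midpoint of WP ⇒ Z = (3/8, 3/8)
5. D is the centroid of triangle ZJP ⇒ D = (17/24, 5/8)
line MD meets JP at C = (17/36, 3/4)
D = M + t·(C−M) with t = 3/2, so MD:DC = 3/2:-1/2

MD:DC = -3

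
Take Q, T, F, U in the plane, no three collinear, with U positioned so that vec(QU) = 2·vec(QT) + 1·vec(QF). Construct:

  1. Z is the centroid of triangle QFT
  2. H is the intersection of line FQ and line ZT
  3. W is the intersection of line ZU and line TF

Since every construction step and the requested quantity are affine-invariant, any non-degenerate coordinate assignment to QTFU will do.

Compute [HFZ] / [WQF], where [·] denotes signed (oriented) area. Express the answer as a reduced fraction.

Assign Q = (0, 0), T = (1, 0), F = (0, 1), U = (2, 1) — the answer is frame-independent, so this choice is without loss of generality.
1. Z is the centroid of triangle QFT ⇒ Z = (1/3, 1/3)
2. H is the intersection of line FQ and line ZT ⇒ H = (0, 1/2)
3. W is the intersection of line ZU and line TF ⇒ W = (4/7, 3/7)
2·[HFZ] = -1/6, 2·[WQF] = -4/7
[HFZ]:[WQF] = -1/6:-4/7 = 7/24

[HFZ]:[WQF] = 7/24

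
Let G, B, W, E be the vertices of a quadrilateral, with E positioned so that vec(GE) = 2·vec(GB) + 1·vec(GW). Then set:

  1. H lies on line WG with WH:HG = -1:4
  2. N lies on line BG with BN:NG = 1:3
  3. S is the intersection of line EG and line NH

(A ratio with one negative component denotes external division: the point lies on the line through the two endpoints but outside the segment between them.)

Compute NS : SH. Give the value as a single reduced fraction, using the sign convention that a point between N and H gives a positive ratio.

NS:SH = 9/32

Assign G = (0, 0), B = (1, 0), W = (0, 1), E = (2, 1) — the answer is frame-independent, so this choice is without loss of generality.
1. H lies on line WG with WH:HG = -1:4 ⇒ H = (0, 4/3)
2. N lies on line BG with BN:NG = 1:3 ⇒ N = (3/4, 0)
3. S is the intersection of line EG and line NH ⇒ S = (24/41, 12/41)
S = N + t·(H−N) with t = 9/41, so NS:SH = t:(1−t) = 9/41:32/41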